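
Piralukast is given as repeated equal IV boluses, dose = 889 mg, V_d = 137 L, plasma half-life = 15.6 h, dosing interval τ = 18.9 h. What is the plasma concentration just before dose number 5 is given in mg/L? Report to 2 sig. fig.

C₀ per dose = Dose / Vd = 889 / 137 = 6.489 mg/L
k = ln2 / t½ = 0.693147 / 15.6 = 0.04443 h⁻¹
Fraction remaining after one interval: r = e^(−kτ) = e^(−0.04443 × 18.9) = 0.4318
Before dose 5, 4 doses have been given (aged 1τ, 2τ, 3τ, 4τ).
C_trough = C₀ × (r + r² + … + r^4) = C₀ × r(1−r^4)/(1−r)
        = 6.489 × 0.4318 × (1 − 0.03476) / (1 − 0.4318) = 4.760 mg/L

4.8 mg/L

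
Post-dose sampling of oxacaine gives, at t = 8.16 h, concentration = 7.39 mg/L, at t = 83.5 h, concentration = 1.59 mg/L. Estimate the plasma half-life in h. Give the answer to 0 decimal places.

k = ln(C₁/C₂) / (t₂ − t₁) = ln(7.39/1.59) / (83.5 − 8.16)
  = 1.536 / 75.34 = 0.02039 h⁻¹
t½ = ln2 / k = 0.693147 / 0.02039 = 33.99 h

34 h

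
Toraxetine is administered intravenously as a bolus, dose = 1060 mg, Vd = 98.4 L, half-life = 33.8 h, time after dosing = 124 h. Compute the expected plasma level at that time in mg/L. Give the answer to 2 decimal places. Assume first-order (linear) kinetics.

C₀ = Dose / Vd = 1060 / 98.4 = 10.77 mg/L
k = ln2 / t½ = 0.693147 / 33.8 = 0.02051 h⁻¹
C = C₀ · e^(−k·t) = 10.77 × e^(−0.02051 × 124)
  = 10.77 × 0.07861 = 0.8466 mg/L

0.85 mg/L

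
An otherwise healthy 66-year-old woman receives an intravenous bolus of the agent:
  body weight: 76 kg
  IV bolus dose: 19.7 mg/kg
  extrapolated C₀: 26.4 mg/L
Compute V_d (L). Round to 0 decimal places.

57 L

Dose = 19.7 × 76 = 1497 mg
Vd = Dose / C₀ = 1497 / 26.4 = 56.70 L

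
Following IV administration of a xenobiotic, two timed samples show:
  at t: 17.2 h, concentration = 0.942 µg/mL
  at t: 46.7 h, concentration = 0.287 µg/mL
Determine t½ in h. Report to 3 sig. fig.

k = ln(C₁/C₂) / (t₂ − t₁) = ln(0.942/0.287) / (46.7 − 17.2)
  = 1.189 / 29.50 = 0.04031 h⁻¹
t½ = ln2 / k = 0.693147 / 0.04031 = 17.20 h

17.2 h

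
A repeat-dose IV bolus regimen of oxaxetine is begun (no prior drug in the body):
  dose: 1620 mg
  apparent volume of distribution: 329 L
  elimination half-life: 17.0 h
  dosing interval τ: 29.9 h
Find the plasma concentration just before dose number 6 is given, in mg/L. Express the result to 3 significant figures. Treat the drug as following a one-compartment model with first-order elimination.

C₀ per dose = Dose / Vd = 1620 / 329 = 4.924 mg/L
k = ln2 / t½ = 0.693147 / 17.0 = 0.04077 h⁻¹
Fraction remaining after one interval: r = e^(−kτ) = e^(−0.04077 × 29.9) = 0.2955
Before dose 6, 5 doses have been given (aged 1τ, 2τ, 3τ, 4τ, 5τ).
C_trough = C₀ × (r + r² + … + r^5) = C₀ × r(1−r^5)/(1−r)
        = 4.924 × 0.2955 × (1 − 0.002253) / (1 − 0.2955) = 2.061 mg/L

2.06 mg/L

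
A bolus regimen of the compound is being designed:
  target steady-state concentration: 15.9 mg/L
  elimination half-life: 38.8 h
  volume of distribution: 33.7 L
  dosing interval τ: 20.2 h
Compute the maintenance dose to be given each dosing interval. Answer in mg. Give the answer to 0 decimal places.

k = ln2 / t½ = 0.693147 / 38.8 = 0.01786 h⁻¹
CL = k × Vd = 0.01786 × 33.7 = 0.6019 L/h
At steady state, Dose/τ = Css × CL.
Dose = Css × CL × τ = 15.9 × 0.6019 × 20.2 = 193.3 mg

193 mg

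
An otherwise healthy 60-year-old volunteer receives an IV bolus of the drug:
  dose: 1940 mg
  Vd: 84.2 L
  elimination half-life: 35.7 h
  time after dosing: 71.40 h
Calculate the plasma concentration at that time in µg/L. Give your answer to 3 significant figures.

C₀ = Dose / Vd = 1940 / 84.2 = 23.04 mg/L
k = ln2 / t½ = 0.693147 / 35.7 = 0.01942 h⁻¹
t / t½ = 71.40 / 35.7 = 2 half-lives
C = C₀ × (1/2)^2 = 23.04 × 0.2500 = 5.760 mg/L
Convert: 5.760 mg/L × 1000 = 5760 µg/L

5760 µg/L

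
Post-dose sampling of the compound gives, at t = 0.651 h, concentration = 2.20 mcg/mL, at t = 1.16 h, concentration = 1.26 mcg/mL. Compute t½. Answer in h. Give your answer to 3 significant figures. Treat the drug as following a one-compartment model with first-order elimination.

k = ln(C₁/C₂) / (t₂ − t₁) = ln(2.20/1.26) / (1.16 − 0.651)
  = 0.5573 / 0.5090 = 1.095 h⁻¹
t½ = ln2 / k = 0.693147 / 1.095 = 0.6330 h

0.633 h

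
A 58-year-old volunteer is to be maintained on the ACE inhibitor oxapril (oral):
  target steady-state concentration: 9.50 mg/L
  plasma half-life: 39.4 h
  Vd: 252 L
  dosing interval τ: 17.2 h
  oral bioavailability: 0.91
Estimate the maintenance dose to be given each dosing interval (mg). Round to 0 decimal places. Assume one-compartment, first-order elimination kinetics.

796 mg

k = ln2 / t½ = 0.693147 / 39.4 = 0.01759 h⁻¹
CL = k × Vd = 0.01759 × 252 = 4.433 L/h
At steady state, F × (Dose/τ) = Css × CL.
Dose = Css × CL × τ / F = 9.50 × 4.433 × 17.2 / 0.91 = 796.0 mg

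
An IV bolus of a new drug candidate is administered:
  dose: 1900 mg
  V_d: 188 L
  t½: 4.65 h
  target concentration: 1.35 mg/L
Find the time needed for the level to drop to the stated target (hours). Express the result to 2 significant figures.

14 h

C₀ = Dose / Vd = 1900 / 188 = 10.11 mg/L
k = ln2 / t½ = 0.693147 / 4.65 = 0.1491 h⁻¹
t = ln(C₀ / C) / k = ln(10.11 / 1.35) / 0.1491
  = ln(7.489) / 0.1491 = 2.013 / 0.1491 = 13.50 h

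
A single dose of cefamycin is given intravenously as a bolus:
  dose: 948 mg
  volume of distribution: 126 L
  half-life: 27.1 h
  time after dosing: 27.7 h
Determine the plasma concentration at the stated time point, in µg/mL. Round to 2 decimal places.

3.70 µg/mL

C₀ = Dose / Vd = 948.0 / 126 = 7.524 mg/L
k = ln2 / t½ = 0.693147 / 27.1 = 0.02558 h⁻¹
C = C₀ · e^(−k·t) = 7.524 × e^(−0.02558 × 27.7)
  = 7.524 × 0.4923 = 3.704 mg/L
(3.704 mg/L = 3.704 µg/mL)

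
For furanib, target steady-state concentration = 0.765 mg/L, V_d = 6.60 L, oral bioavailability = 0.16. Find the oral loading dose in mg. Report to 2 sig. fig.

LD = Css × Vd / F = 0.765 × 6.60 / 0.16 = 31.56 mg

32 mg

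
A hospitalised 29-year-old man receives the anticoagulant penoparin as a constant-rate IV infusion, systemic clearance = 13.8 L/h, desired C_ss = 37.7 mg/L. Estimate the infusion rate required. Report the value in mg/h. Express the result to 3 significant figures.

520 mg/h

At steady state, infusion rate R₀ = Css × CL = 37.7 × 13.80 = 520.3 mg/h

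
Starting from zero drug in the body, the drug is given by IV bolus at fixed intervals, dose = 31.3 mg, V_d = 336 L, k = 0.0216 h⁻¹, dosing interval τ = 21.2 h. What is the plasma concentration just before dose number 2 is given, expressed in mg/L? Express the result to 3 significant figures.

0.0589 mg/L

C₀ per dose = Dose / Vd = 31.3 / 336 = 0.09315 mg/L
Fraction remaining after one interval: r = e^(−kτ) = e^(−0.02160 × 21.2) = 0.6326
Before dose 2, 1 dose has been given (aged 1τ).
C_trough = C₀ × r = 0.09315 × 0.6326 = 0.05893 mg/L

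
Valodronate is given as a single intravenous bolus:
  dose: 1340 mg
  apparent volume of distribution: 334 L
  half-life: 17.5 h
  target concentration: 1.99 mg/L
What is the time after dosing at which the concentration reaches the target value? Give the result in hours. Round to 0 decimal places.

C₀ = Dose / Vd = 1340 / 334 = 4.012 mg/L
k = ln2 / t½ = 0.693147 / 17.5 = 0.03961 h⁻¹
t = ln(C₀ / C) / k = ln(4.012 / 1.99) / 0.03961
  = ln(2.016) / 0.03961 = 0.7011 / 0.03961 = 17.70 h

18 h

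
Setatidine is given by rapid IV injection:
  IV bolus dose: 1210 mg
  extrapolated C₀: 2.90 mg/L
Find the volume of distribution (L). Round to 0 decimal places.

417 L

Vd = Dose / C₀ = 1210 / 2.90 = 417.2 L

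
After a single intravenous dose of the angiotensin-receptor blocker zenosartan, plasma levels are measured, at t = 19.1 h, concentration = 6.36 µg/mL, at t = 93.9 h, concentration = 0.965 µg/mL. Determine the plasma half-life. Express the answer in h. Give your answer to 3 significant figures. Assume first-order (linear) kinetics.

k = ln(C₁/C₂) / (t₂ − t₁) = ln(6.36/0.965) / (93.9 − 19.1)
  = 1.886 / 74.80 = 0.02521 h⁻¹
t½ = ln2 / k = 0.693147 / 0.02521 = 27.49 h

27.5 h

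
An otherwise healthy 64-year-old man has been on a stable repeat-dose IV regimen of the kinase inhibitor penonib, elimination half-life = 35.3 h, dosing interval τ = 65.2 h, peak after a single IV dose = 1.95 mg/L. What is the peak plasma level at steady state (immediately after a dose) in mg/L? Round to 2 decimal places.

2.70 mg/L

k = ln2 / t½ = 0.693147 / 35.3 = 0.01964 h⁻¹
e^(−kτ) = e^(−0.01964 × 65.2) = 0.2779
Accumulation ratio R = 1 / (1 − e^(−kτ)) = 1 / (1 − 0.2779) = 1.385
Steady-state peak = C₀ × R = 1.95 × 1.385 = 2.701 mg/L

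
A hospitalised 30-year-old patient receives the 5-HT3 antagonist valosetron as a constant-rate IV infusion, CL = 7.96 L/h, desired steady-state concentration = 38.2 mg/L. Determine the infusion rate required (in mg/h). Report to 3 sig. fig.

304 mg/h

At steady state, infusion rate R₀ = Css × CL = 38.2 × 7.960 = 304.1 mg/h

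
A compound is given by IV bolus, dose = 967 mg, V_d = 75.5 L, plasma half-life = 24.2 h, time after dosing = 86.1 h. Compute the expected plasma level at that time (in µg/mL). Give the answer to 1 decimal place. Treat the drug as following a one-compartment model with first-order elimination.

C₀ = Dose / Vd = 967.0 / 75.5 = 12.81 mg/L
k = ln2 / t½ = 0.693147 / 24.2 = 0.02864 h⁻¹
C = C₀ · e^(−k·t) = 12.81 × e^(−0.02864 × 86.1)
  = 12.81 × 0.08493 = 1.088 mg/L
(1.088 mg/L = 1.088 µg/mL)

1.1 µg/mL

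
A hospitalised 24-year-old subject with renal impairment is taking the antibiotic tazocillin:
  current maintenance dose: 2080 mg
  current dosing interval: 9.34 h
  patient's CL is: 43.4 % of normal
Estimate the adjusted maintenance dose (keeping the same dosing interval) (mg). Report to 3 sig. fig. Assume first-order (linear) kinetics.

903 mg

To keep the same average steady-state level, dosing rate must scale with clearance.
CL ratio = 43.4 / 100 = 0.4340
New dose (same interval) = 2080 × 0.4340 = 902.7 mg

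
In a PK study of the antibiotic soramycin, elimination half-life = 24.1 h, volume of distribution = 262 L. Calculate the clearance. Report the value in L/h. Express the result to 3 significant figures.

k = ln2 / t½ = 0.693147 / 24.1 = 0.02876 h⁻¹
CL = k × Vd = 0.02876 × 262 = 7.535 L/h

7.54 L/h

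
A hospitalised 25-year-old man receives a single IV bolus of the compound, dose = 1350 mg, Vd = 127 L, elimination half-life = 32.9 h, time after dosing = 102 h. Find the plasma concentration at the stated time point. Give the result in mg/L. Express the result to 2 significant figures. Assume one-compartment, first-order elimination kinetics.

1.2 mg/L

C₀ = Dose / Vd = 1350 / 127 = 10.63 mg/L
k = ln2 / t½ = 0.693147 / 32.9 = 0.02107 h⁻¹
C = C₀ · e^(−k·t) = 10.63 × e^(−0.02107 × 102)
  = 10.63 × 0.1166 = 1.239 mg/L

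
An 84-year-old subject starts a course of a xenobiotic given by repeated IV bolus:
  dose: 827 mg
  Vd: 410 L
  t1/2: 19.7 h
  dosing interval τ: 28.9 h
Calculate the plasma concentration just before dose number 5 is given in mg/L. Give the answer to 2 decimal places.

C₀ per dose = Dose / Vd = 827 / 410 = 2.017 mg/L
k = ln2 / t½ = 0.693147 / 19.7 = 0.03519 h⁻¹
Fraction remaining after one interval: r = e^(−kτ) = e^(−0.03519 × 28.9) = 0.3617
Before dose 5, 4 doses have been given (aged 1τ, 2τ, 3τ, 4τ).
C_trough = C₀ × (r + r² + … + r^4) = C₀ × r(1−r^4)/(1−r)
        = 2.017 × 0.3617 × (1 − 0.01712) / (1 − 0.3617) = 1.123 mg/L

1.12 mg/L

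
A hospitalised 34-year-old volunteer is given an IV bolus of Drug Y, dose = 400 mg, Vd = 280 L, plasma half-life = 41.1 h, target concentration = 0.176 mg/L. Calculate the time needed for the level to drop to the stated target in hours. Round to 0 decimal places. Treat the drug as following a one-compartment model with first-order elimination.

C₀ = Dose / Vd = 400.0 / 280 = 1.429 mg/L
k = ln2 / t½ = 0.693147 / 41.1 = 0.01686 h⁻¹
t = ln(C₀ / C) / k = ln(1.429 / 0.176) / 0.01686
  = ln(8.119) / 0.01686 = 2.094 / 0.01686 = 124.2 h

124 h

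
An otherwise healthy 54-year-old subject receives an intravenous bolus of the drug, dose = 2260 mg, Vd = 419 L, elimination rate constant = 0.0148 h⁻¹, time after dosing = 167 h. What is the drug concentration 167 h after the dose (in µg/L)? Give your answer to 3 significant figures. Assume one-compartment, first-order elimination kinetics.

456 µg/L

C₀ = Dose / Vd = 2260 / 419 = 5.394 mg/L
C = C₀ · e^(−k·t) = 5.394 × e^(−0.01480 × 167)
  = 5.394 × 0.08445 = 0.4555 mg/L
Convert: 0.4555 mg/L × 1000 = 455.5 µg/L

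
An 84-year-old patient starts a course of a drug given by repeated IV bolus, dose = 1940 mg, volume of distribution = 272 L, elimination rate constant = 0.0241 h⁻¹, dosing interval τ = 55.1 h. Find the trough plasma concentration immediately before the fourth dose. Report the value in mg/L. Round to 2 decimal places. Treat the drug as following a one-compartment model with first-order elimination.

2.52 mg/L

C₀ per dose = Dose / Vd = 1940 / 272 = 7.132 mg/L
Fraction remaining after one interval: r = e^(−kτ) = e^(−0.02410 × 55.1) = 0.2650
Before dose 4, 3 doses have been given (aged 1τ, 2τ, 3τ).
C_trough = C₀ × (r + r² + … + r^3) = C₀ × r(1−r^3)/(1−r)
        = 7.132 × 0.2650 × (1 − 0.01861) / (1 − 0.2650) = 2.524 mg/L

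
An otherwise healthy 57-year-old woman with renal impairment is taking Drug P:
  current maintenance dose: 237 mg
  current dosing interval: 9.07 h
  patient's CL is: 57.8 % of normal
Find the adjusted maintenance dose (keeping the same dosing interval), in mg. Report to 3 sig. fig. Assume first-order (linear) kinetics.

To keep the same average steady-state level, dosing rate must scale with clearance.
CL ratio = 57.8 / 100 = 0.5780
New dose (same interval) = 237 × 0.5780 = 137.0 mg

137 mg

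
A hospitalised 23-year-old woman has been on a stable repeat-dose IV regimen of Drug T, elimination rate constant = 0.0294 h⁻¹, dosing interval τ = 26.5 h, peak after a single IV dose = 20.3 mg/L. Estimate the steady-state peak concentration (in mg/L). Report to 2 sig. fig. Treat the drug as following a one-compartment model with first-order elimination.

38 mg/L

e^(−kτ) = e^(−0.02940 × 26.5) = 0.4588
Accumulation ratio R = 1 / (1 − e^(−kτ)) = 1 / (1 − 0.4588) = 1.848
Steady-state peak = C₀ × R = 20.3 × 1.848 = 37.51 mg/L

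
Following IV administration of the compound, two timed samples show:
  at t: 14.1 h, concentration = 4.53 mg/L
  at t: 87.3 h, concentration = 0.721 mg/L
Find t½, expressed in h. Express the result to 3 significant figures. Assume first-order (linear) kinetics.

k = ln(C₁/C₂) / (t₂ − t₁) = ln(4.53/0.721) / (87.3 − 14.1)
  = 1.838 / 73.20 = 0.02511 h⁻¹
t½ = ln2 / k = 0.693147 / 0.02511 = 27.60 h

27.6 h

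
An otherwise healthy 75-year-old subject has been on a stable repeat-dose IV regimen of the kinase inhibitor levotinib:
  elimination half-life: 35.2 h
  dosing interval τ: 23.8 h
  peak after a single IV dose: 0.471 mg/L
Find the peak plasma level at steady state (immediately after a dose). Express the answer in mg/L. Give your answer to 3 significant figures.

1.26 mg/L

k = ln2 / t½ = 0.693147 / 35.2 = 0.01969 h⁻¹
e^(−kτ) = e^(−0.01969 × 23.8) = 0.6259
Accumulation ratio R = 1 / (1 − e^(−kτ)) = 1 / (1 − 0.6259) = 2.673
Steady-state peak = C₀ × R = 0.471 × 2.673 = 1.259 mg/L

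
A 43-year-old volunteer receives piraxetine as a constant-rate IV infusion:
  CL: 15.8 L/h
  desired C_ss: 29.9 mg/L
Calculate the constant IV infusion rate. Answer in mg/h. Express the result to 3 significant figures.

472 mg/h

At steady state, infusion rate R₀ = Css × CL = 29.9 × 15.80 = 472.4 mg/h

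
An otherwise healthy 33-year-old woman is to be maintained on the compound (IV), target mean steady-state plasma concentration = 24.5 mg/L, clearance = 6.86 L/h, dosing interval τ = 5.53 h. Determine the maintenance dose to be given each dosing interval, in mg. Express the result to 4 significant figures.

At steady state, Dose/τ = Css × CL.
Dose = Css × CL × τ = 24.5 × 6.860 × 5.53 = 929.4 mg

929.4 mg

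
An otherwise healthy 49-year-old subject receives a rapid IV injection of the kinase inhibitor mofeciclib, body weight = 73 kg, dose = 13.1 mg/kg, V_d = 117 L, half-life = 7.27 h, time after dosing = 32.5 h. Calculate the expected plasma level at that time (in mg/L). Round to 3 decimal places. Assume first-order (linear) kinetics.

Total dose = 13.1 × 73 = 956.3 mg
C₀ = Dose / Vd = 956.3 / 117 = 8.174 mg/L
k = ln2 / t½ = 0.693147 / 7.27 = 0.09534 h⁻¹
C = C₀ · e^(−k·t) = 8.174 × e^(−0.09534 × 32.5)
  = 8.174 × 0.04511 = 0.3687 mg/L

0.369 mg/L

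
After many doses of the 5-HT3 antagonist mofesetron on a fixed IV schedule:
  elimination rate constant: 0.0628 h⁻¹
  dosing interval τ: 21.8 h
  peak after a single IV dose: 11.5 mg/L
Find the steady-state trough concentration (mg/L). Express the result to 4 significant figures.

3.923 mg/L

e^(−kτ) = e^(−0.06280 × 21.8) = 0.2544
Accumulation ratio R = 1 / (1 − e^(−kτ)) = 1 / (1 − 0.2544) = 1.341
Steady-state trough = C₀ × R × e^(−kτ) = 11.5 × 1.341 × 0.2544 = 3.923 mg/L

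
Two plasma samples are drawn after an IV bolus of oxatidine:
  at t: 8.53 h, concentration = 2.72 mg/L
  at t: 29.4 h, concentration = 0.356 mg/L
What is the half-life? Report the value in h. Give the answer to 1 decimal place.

7.1 h

k = ln(C₁/C₂) / (t₂ − t₁) = ln(2.72/0.356) / (29.4 − 8.53)
  = 2.033 / 20.87 = 0.09741 h⁻¹
t½ = ln2 / k = 0.693147 / 0.09741 = 7.116 h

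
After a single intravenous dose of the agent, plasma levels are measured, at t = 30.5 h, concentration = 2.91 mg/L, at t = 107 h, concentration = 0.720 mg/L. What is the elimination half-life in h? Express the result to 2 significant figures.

k = ln(C₁/C₂) / (t₂ − t₁) = ln(2.91/0.720) / (107 − 30.5)
  = 1.397 / 76.50 = 0.01826 h⁻¹
t½ = ln2 / k = 0.693147 / 0.01826 = 37.96 h

38 h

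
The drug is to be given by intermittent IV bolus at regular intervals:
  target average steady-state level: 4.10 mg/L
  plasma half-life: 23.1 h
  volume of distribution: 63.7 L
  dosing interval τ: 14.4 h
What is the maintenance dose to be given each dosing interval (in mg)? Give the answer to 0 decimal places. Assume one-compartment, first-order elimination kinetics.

113 mg

k = ln2 / t½ = 0.693147 / 23.1 = 0.03001 h⁻¹
CL = k × Vd = 0.03001 × 63.7 = 1.912 L/h
At steady state, Dose/τ = Css × CL.
Dose = Css × CL × τ = 4.10 × 1.912 × 14.4 = 112.9 mg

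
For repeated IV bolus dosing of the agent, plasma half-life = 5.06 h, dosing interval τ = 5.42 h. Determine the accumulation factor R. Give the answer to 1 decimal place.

k = ln2 / t½ = 0.693147 / 5.06 = 0.1370 h⁻¹
e^(−kτ) = e^(−0.1370 × 5.42) = 0.4759
Accumulation ratio R = 1 / (1 − e^(−kτ)) = 1 / (1 − 0.4759) = 1.908

1.9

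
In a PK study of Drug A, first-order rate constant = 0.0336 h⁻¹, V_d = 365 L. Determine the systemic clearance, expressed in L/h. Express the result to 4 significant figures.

CL = k × Vd = 0.0336 × 365 = 12.26 L/h

12.26 L/h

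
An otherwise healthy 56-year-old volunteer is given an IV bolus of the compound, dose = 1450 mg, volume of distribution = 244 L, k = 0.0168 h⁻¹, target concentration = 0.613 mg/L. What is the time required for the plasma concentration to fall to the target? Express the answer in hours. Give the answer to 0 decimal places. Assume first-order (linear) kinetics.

135 h

C₀ = Dose / Vd = 1450 / 244 = 5.943 mg/L
t = ln(C₀ / C) / k = ln(5.943 / 0.613) / 0.01680
  = ln(9.695) / 0.01680 = 2.272 / 0.01680 = 135.2 h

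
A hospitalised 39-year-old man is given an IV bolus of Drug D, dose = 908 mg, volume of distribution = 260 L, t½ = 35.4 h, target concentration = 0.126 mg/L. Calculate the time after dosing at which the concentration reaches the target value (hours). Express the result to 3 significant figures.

170 h

C₀ = Dose / Vd = 908.0 / 260 = 3.492 mg/L
k = ln2 / t½ = 0.693147 / 35.4 = 0.01958 h⁻¹
t = ln(C₀ / C) / k = ln(3.492 / 0.126) / 0.01958
  = ln(27.71) / 0.01958 = 3.322 / 0.01958 = 169.7 h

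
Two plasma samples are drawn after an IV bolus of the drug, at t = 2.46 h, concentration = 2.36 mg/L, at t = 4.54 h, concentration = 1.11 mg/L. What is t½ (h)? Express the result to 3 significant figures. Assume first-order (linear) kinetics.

1.91 h

k = ln(C₁/C₂) / (t₂ − t₁) = ln(2.36/1.11) / (4.54 − 2.46)
  = 0.7543 / 2.080 = 0.3626 h⁻¹
t½ = ln2 / k = 0.693147 / 0.3626 = 1.912 h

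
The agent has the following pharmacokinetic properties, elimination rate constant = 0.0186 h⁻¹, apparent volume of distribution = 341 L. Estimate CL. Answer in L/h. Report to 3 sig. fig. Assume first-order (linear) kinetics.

CL = k × Vd = 0.0186 × 341 = 6.343 L/h

6.34 L/h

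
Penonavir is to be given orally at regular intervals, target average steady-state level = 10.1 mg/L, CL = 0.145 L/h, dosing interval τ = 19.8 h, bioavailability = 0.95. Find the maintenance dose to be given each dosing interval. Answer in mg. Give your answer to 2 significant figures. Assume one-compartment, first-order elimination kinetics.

31 mg

At steady state, F × (Dose/τ) = Css × CL.
Dose = Css × CL × τ / F = 10.1 × 0.1450 × 19.8 / 0.95 = 30.52 mg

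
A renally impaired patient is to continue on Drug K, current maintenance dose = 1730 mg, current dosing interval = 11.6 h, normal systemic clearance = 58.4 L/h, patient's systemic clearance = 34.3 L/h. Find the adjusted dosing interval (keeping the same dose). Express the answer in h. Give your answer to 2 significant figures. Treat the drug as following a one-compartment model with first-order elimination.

20 h

To keep the same average steady-state level, dosing rate must scale with clearance.
CL ratio = 34.3 / 58.4 = 0.5873
New interval (same dose) = 11.6 / 0.5873 = 19.75 h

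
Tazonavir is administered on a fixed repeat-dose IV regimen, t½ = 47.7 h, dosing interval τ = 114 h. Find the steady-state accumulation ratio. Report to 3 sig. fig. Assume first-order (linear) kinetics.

k = ln2 / t½ = 0.693147 / 47.7 = 0.01453 h⁻¹
e^(−kτ) = e^(−0.01453 × 114) = 0.1908
Accumulation ratio R = 1 / (1 − e^(−kτ)) = 1 / (1 − 0.1908) = 1.236

1.24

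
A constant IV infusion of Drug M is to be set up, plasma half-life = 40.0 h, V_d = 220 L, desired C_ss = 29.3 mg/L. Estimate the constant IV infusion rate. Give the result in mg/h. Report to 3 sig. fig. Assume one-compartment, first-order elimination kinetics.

112 mg/h

k = ln2 / t½ = 0.693147 / 40.0 = 0.01733 h⁻¹
CL = k × Vd = 0.01733 × 220 = 3.813 L/h
At steady state, infusion rate R₀ = Css × CL = 29.3 × 3.813 = 111.7 mg/h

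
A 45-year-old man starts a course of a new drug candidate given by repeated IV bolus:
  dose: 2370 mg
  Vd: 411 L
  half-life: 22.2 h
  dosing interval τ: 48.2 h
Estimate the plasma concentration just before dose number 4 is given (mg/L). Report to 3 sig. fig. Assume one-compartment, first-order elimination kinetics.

C₀ per dose = Dose / Vd = 2370 / 411 = 5.766 mg/L
k = ln2 / t½ = 0.693147 / 22.2 = 0.03122 h⁻¹
Fraction remaining after one interval: r = e^(−kτ) = e^(−0.03122 × 48.2) = 0.2221
Before dose 4, 3 doses have been given (aged 1τ, 2τ, 3τ).
C_trough = C₀ × (r + r² + … + r^3) = C₀ × r(1−r^3)/(1−r)
        = 5.766 × 0.2221 × (1 − 0.01096) / (1 − 0.2221) = 1.628 mg/L

1.63 mg/L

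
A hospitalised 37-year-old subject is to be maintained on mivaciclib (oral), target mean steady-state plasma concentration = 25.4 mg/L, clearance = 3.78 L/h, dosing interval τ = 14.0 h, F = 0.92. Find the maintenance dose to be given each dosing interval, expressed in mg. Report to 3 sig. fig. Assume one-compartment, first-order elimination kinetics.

1460 mg

At steady state, F × (Dose/τ) = Css × CL.
Dose = Css × CL × τ / F = 25.4 × 3.780 × 14.0 / 0.92 = 1461 mg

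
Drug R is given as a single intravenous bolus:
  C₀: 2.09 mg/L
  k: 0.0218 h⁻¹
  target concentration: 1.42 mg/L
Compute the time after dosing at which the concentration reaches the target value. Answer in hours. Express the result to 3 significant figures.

t = ln(C₀ / C) / k = ln(2.090 / 1.42) / 0.02180
  = ln(1.472) / 0.02180 = 0.3866 / 0.02180 = 17.73 h

17.7 h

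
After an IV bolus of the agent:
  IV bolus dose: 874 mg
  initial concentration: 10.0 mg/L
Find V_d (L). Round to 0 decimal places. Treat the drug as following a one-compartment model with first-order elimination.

Vd = Dose / C₀ = 874.0 / 10.0 = 87.40 L

87 L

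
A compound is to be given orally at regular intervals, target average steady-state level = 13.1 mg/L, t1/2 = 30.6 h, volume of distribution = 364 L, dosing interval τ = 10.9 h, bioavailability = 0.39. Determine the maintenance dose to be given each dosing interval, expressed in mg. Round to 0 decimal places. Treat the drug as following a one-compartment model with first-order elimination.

3019 mg

k = ln2 / t½ = 0.693147 / 30.6 = 0.02265 h⁻¹
CL = k × Vd = 0.02265 × 364 = 8.245 L/h
At steady state, F × (Dose/τ) = Css × CL.
Dose = Css × CL × τ / F = 13.1 × 8.245 × 10.9 / 0.39 = 3019 mg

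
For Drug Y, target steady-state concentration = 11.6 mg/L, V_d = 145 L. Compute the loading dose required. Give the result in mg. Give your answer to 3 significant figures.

1680 mg

LD = Css × Vd = 11.6 × 145 = 1682 mg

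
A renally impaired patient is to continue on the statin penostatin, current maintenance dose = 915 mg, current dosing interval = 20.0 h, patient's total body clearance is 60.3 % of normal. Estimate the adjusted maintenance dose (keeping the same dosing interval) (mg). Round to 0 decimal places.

552 mg

To keep the same average steady-state level, dosing rate must scale with clearance.
CL ratio = 60.3 / 100 = 0.6030
New dose (same interval) = 915 × 0.6030 = 551.7 mg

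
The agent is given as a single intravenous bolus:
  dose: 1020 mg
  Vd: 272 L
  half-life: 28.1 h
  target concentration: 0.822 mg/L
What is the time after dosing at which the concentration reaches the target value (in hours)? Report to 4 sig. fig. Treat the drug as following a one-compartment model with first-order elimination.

61.53 h

C₀ = Dose / Vd = 1020 / 272 = 3.750 mg/L
k = ln2 / t½ = 0.693147 / 28.1 = 0.02467 h⁻¹
t = ln(C₀ / C) / k = ln(3.750 / 0.822) / 0.02467
  = ln(4.562) / 0.02467 = 1.518 / 0.02467 = 61.53 h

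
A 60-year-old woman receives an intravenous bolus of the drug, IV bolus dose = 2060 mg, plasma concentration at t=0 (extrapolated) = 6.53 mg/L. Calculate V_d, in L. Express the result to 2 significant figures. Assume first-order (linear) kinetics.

Vd = Dose / C₀ = 2060 / 6.53 = 315.5 L

320 L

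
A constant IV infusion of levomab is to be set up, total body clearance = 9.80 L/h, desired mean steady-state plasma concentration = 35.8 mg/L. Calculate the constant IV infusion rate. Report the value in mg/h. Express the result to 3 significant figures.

351 mg/h

At steady state, infusion rate R₀ = Css × CL = 35.8 × 9.800 = 350.8 mg/h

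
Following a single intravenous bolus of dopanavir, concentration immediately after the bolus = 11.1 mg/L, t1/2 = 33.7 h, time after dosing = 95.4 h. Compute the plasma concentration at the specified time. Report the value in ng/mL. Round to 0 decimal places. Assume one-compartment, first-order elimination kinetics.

k = ln2 / t½ = 0.693147 / 33.7 = 0.02057 h⁻¹
C = C₀ · e^(−k·t) = 11.10 × e^(−0.02057 × 95.4)
  = 11.10 × 0.1405 = 1.560 mg/L
Convert: 1.560 mg/L × 1000 = 1560 ng/mL

1560 ng/mL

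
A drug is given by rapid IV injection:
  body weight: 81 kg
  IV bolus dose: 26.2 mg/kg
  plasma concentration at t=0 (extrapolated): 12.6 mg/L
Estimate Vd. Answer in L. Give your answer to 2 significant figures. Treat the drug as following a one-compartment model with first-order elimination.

Dose = 26.2 × 81 = 2122 mg
Vd = Dose / C₀ = 2122 / 12.6 = 168.4 L

170 L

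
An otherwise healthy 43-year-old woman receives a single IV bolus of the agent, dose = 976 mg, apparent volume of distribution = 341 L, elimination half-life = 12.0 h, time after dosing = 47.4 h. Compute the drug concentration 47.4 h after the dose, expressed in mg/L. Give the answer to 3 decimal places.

0.185 mg/L

C₀ = Dose / Vd = 976.0 / 341 = 2.862 mg/L
k = ln2 / t½ = 0.693147 / 12.0 = 0.05776 h⁻¹
C = C₀ · e^(−k·t) = 2.862 × e^(−0.05776 × 47.4)
  = 2.862 × 0.06471 = 0.1852 mg/L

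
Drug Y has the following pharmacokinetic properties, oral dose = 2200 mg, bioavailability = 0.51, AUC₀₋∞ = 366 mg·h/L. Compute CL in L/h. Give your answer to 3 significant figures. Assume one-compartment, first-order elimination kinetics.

CL = F·Dose / AUC = 0.51 × 2200 / 366 = 3.066 L/h

3.07 L/h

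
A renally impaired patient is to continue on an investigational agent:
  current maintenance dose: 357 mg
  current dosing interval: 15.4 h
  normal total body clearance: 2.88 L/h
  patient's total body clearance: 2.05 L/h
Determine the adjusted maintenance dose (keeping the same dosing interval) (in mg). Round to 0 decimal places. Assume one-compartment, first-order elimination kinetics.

254 mg

To keep the same average steady-state level, dosing rate must scale with clearance.
CL ratio = 2.05 / 2.88 = 0.7118
New dose (same interval) = 357 × 0.7118 = 254.1 mg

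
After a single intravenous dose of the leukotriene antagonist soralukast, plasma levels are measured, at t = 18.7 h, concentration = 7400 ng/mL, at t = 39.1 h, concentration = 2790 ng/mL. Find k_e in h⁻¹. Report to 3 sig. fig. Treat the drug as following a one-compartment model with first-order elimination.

k = ln(C₁/C₂) / (t₂ − t₁) = ln(7400/2790) / (39.1 − 18.7)
  = 0.9754 / 20.40 = 0.04781 h⁻¹

0.0478 h⁻¹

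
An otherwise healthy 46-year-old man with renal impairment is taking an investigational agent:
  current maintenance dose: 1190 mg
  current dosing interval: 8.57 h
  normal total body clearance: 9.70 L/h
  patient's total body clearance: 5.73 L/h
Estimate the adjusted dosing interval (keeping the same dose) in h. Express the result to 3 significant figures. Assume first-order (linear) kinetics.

14.5 h

To keep the same average steady-state level, dosing rate must scale with clearance.
CL ratio = 5.73 / 9.70 = 0.5907
New interval (same dose) = 8.57 / 0.5907 = 14.51 h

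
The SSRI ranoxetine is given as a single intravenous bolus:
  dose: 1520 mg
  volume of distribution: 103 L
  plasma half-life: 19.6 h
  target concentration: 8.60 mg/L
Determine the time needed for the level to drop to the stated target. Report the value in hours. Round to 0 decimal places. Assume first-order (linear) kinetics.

15 h

C₀ = Dose / Vd = 1520 / 103 = 14.76 mg/L
k = ln2 / t½ = 0.693147 / 19.6 = 0.03536 h⁻¹
t = ln(C₀ / C) / k = ln(14.76 / 8.60) / 0.03536
  = ln(1.716) / 0.03536 = 0.5400 / 0.03536 = 15.27 h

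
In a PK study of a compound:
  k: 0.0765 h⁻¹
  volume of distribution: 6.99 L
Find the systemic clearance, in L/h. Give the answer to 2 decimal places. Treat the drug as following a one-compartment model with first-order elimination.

0.53 L/h

CL = k × Vd = 0.0765 × 6.99 = 0.5347 L/h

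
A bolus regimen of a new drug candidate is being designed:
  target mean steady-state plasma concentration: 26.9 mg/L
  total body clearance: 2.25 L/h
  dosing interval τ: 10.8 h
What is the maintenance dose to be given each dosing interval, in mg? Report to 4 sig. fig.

At steady state, Dose/τ = Css × CL.
Dose = Css × CL × τ = 26.9 × 2.250 × 10.8 = 653.7 mg

653.7 mg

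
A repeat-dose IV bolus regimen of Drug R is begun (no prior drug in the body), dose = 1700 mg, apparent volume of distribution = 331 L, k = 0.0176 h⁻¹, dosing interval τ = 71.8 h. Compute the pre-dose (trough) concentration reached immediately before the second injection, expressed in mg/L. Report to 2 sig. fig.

1.5 mg/L

C₀ per dose = Dose / Vd = 1700 / 331 = 5.136 mg/L
Fraction remaining after one interval: r = e^(−kτ) = e^(−0.01760 × 71.8) = 0.2826
Before dose 2, 1 dose has been given (aged 1τ).
C_trough = C₀ × r = 5.136 × 0.2826 = 1.451 mg/L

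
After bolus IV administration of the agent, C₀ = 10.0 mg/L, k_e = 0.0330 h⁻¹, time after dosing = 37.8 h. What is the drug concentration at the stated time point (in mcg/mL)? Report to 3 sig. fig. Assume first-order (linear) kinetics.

2.87 mcg/mL

C = C₀ · e^(−k·t) = 10.00 × e^(−0.03300 × 37.8)
  = 10.00 × 0.2873 = 2.873 mg/L
(2.873 mg/L = 2.873 mcg/mL)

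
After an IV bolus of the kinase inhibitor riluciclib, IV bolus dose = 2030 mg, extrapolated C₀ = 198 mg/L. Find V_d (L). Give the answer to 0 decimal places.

10 L

Vd = Dose / C₀ = 2030 / 198 = 10.25 L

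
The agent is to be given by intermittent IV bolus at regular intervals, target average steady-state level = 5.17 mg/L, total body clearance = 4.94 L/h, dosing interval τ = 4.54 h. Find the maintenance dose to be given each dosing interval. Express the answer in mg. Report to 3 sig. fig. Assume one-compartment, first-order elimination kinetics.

At steady state, Dose/τ = Css × CL.
Dose = Css × CL × τ = 5.17 × 4.940 × 4.54 = 116.0 mg

116 mg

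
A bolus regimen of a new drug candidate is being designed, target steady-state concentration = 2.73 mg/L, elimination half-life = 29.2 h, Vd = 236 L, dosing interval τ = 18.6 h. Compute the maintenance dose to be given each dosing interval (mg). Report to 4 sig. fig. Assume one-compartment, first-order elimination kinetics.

284.5 mg

k = ln2 / t½ = 0.693147 / 29.2 = 0.02374 h⁻¹
CL = k × Vd = 0.02374 × 236 = 5.603 L/h
At steady state, Dose/τ = Css × CL.
Dose = Css × CL × τ = 2.73 × 5.603 × 18.6 = 284.5 mg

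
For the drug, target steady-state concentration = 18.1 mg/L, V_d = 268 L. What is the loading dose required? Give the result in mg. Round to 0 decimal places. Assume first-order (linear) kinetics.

LD = Css × Vd = 18.1 × 268 = 4851 mg

4851 mg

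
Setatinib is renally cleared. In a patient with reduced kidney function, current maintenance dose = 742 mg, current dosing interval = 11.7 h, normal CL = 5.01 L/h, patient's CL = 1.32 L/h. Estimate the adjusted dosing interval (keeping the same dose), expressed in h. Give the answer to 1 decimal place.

44.4 h

To keep the same average steady-state level, dosing rate must scale with clearance.
CL ratio = 1.32 / 5.01 = 0.2635
New interval (same dose) = 11.7 / 0.2635 = 44.40 h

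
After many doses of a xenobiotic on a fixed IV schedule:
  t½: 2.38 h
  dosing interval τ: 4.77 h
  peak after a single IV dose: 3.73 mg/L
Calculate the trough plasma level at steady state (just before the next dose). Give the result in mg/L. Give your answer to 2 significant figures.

k = ln2 / t½ = 0.693147 / 2.38 = 0.2912 h⁻¹
e^(−kτ) = e^(−0.2912 × 4.77) = 0.2493
Accumulation ratio R = 1 / (1 − e^(−kτ)) = 1 / (1 − 0.2493) = 1.332
Steady-state trough = C₀ × R × e^(−kτ) = 3.73 × 1.332 × 0.2493 = 1.239 mg/L

1.2 mg/L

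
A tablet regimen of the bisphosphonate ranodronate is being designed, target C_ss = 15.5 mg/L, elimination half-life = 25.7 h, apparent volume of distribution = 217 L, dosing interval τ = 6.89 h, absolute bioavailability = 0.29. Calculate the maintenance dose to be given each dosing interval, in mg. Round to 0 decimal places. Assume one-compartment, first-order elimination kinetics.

2155 mg

k = ln2 / t½ = 0.693147 / 25.7 = 0.02697 h⁻¹
CL = k × Vd = 0.02697 × 217 = 5.852 L/h
At steady state, F × (Dose/τ) = Css × CL.
Dose = Css × CL × τ / F = 15.5 × 5.852 × 6.89 / 0.29 = 2155 mg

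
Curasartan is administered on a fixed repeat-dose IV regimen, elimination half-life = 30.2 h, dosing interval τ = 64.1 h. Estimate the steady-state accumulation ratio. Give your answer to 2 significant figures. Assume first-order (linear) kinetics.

1.3

k = ln2 / t½ = 0.693147 / 30.2 = 0.02295 h⁻¹
e^(−kτ) = e^(−0.02295 × 64.1) = 0.2297
Accumulation ratio R = 1 / (1 − e^(−kτ)) = 1 / (1 − 0.2297) = 1.298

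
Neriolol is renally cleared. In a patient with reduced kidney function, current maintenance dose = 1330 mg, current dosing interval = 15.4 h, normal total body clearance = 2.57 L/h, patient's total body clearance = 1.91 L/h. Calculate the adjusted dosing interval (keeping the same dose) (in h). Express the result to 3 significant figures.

20.7 h

To keep the same average steady-state level, dosing rate must scale with clearance.
CL ratio = 1.91 / 2.57 = 0.7432
New interval (same dose) = 15.4 / 0.7432 = 20.72 h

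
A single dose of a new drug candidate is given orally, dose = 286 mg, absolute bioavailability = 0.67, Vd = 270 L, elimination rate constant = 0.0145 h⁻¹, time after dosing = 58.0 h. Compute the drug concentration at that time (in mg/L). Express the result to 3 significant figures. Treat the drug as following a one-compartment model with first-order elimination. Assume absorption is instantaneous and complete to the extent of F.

Amount reaching circulation = F × Dose = 0.67 × 286.0 = 191.6 mg
C₀ = F·Dose / Vd = 191.6 / 270 = 0.7096 mg/L
C = C₀ · e^(−k·t) = 0.7096 × e^(−0.01450 × 58.0)
  = 0.7096 × 0.4313 = 0.3061 mg/L

0.306 mg/L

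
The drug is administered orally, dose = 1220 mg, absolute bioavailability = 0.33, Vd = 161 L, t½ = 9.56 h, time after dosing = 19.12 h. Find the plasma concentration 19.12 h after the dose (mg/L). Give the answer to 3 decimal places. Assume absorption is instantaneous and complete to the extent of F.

0.625 mg/L

Amount reaching circulation = F × Dose = 0.33 × 1220 = 402.6 mg
C₀ = F·Dose / Vd = 402.6 / 161 = 2.501 mg/L
k = ln2 / t½ = 0.693147 / 9.56 = 0.07250 h⁻¹
t / t½ = 19.12 / 9.56 = 2 half-lives
C = C₀ × (1/2)^2 = 2.501 × 0.2500 = 0.6253 mg/L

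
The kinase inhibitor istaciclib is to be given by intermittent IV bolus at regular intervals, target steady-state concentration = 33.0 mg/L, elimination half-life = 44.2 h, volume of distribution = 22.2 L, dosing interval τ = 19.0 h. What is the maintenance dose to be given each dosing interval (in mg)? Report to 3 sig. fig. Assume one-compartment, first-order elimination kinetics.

218 mg

k = ln2 / t½ = 0.693147 / 44.2 = 0.01568 h⁻¹
CL = k × Vd = 0.01568 × 22.2 = 0.3481 L/h
At steady state, Dose/τ = Css × CL.
Dose = Css × CL × τ = 33.0 × 0.3481 × 19.0 = 218.3 mg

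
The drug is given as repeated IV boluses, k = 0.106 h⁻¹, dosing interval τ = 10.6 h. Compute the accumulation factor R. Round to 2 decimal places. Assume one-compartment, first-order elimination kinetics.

1.48

e^(−kτ) = e^(−0.1060 × 10.6) = 0.3251
Accumulation ratio R = 1 / (1 − e^(−kτ)) = 1 / (1 − 0.3251) = 1.482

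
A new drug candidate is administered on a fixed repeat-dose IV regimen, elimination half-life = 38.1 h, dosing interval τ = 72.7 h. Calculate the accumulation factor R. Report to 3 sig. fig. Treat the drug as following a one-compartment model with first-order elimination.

k = ln2 / t½ = 0.693147 / 38.1 = 0.01819 h⁻¹
e^(−kτ) = e^(−0.01819 × 72.7) = 0.2665
Accumulation ratio R = 1 / (1 − e^(−kτ)) = 1 / (1 − 0.2665) = 1.363

1.36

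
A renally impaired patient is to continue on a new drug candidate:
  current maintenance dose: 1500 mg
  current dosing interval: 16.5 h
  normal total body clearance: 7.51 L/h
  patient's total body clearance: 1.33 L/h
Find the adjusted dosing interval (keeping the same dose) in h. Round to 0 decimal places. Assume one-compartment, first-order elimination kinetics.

To keep the same average steady-state level, dosing rate must scale with clearance.
CL ratio = 1.33 / 7.51 = 0.1771
New interval (same dose) = 16.5 / 0.1771 = 93.17 h

93 h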